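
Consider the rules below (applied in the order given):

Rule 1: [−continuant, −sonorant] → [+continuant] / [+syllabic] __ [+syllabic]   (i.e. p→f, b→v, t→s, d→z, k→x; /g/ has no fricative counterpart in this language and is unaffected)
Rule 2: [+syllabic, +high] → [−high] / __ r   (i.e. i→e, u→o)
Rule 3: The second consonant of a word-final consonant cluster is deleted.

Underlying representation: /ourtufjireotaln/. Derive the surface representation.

oortufjereosal

Rule 1 (intervocalic spirantization): /t/ is a stop between vowels /o/ and /a/, so it spirantizes to the fricative [s]. /ourtufjireotaln/ → ourtufjireosaln.
Rule 2 (pre-rhotic lowering): /u/ is a high vowel immediately before /r/, so it lowers to [o]. /i/ is a high vowel immediately before /r/, so it lowers to [e]. /ourtufjireosaln/ → oortufjereosaln.
Rule 3 (final cluster simplification): /n/ is the second consonant of a word-final cluster /ln/, so it deletes. /oortufjereosaln/ → oortufjereosal.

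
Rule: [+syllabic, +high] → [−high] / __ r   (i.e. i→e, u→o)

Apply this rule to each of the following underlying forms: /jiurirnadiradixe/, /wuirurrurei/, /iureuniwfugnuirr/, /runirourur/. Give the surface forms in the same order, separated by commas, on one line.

/jiurirnadiradixe/: /u/ is a high vowel immediately before /r/, so it lowers to [o]. /i/ is a high vowel immediately before /r/, so it lowers to [e]. /i/ is a high vowel immediately before /r/, so it lowers to [e]. → [jiorernaderadixe].
/wuirurrurei/: /i/ is a high vowel immediately before /r/, so it lowers to [e]. /u/ is a high vowel immediately before /r/, so it lowers to [o]. /u/ is a high vowel immediately before /r/, so it lowers to [o]. → [wuerorrorei].
/iureuniwfugnuirr/: /u/ is a high vowel immediately before /r/, so it lowers to [o]. /i/ is a high vowel immediately before /r/, so it lowers to [e]. → [ioreuniwfugnuerr].
/runirourur/: /i/ is a high vowel immediately before /r/, so it lowers to [e]. /u/ is a high vowel immediately before /r/, so it lowers to [o]. /u/ is a high vowel immediately before /r/, so it lowers to [o]. → [runerooror].

jiorernaderadixe, wuerorrorei, ioreuniwfugnuerr, runerooror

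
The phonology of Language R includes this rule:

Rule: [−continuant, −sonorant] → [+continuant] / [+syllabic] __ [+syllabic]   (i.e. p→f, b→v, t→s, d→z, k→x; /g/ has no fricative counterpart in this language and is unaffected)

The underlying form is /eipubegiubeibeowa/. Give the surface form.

eifuvegiuveiveowa

/p/ is a stop between vowels /i/ and /u/, so it spirantizes to the fricative [f].
/b/ is a stop between vowels /u/ and /e/, so it spirantizes to the fricative [v].
/b/ is a stop between vowels /u/ and /e/, so it spirantizes to the fricative [v].
/b/ is a stop between vowels /i/ and /e/, so it spirantizes to the fricative [v].
Surface form: [eifuvegiuveiveowa].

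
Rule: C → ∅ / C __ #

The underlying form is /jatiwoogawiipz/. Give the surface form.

jatiwoogawiip

/z/ is the second consonant of a word-final cluster /pz/, so it deletes.
The other instances of /j/, /t/, /w/, /g/, /p/ do not occur in the required environment and remain unchanged.
Surface form: [jatiwoogawiip].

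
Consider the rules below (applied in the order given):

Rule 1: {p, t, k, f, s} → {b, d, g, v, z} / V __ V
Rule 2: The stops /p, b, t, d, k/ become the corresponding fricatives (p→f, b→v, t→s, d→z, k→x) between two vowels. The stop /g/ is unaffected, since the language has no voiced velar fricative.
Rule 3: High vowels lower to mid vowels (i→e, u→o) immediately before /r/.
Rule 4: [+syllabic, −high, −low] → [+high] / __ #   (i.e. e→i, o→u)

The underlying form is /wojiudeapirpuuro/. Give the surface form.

Rule 1 (intervocalic voicing): /p/ is a voiceless obstruent between vowels /a/ and /i/, so it voices to [b]. /wojiudeapirpuuro/ → wojiudeabirpuuro.
Rule 2 (intervocalic spirantization): /d/ is a stop between vowels /u/ and /e/, so it spirantizes to the fricative [z]. /b/ is a stop between vowels /a/ and /i/, so it spirantizes to the fricative [v]. /wojiudeabirpuuro/ → wojiuzeavirpuuro.
Rule 3 (pre-rhotic lowering): /i/ is a high vowel immediately before /r/, so it lowers to [e]. /u/ is a high vowel immediately before /r/, so it lowers to [o]. /wojiuzeavirpuuro/ → wojiuzeaverpuoro.
Rule 4 (final vowel raising): /o/ is a mid vowel in word-final position, so it raises to [u]. /wojiuzeaverpuoro/ → wojiuzeaverpuoru.

wojiuzeaverpuoru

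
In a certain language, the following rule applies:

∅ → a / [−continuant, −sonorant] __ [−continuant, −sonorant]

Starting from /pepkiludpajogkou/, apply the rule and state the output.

pepakiludapajogakou

/p/ and /k/ form a stop–stop cluster, so [a] is inserted between them.
/d/ and /p/ form a stop–stop cluster, so [a] is inserted between them.
/g/ and /k/ form a stop–stop cluster, so [a] is inserted between them.
Surface form: [pepakiludapajogakou].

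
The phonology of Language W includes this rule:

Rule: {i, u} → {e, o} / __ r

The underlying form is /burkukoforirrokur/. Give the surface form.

/u/ is a high vowel immediately before /r/, so it lowers to [o].
/i/ is a high vowel immediately before /r/, so it lowers to [e].
/u/ is a high vowel immediately before /r/, so it lowers to [o].
The other instance of /u/ does not occur in the required environment and remains unchanged.
Surface form: [borkukoforerrokor].

borkukoforerrokor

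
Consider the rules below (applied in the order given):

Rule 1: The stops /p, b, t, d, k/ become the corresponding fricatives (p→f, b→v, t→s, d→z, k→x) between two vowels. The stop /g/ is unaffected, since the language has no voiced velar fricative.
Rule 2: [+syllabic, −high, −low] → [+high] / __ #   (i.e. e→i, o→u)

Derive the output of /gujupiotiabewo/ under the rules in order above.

Rule 1 (intervocalic spirantization): /p/ is a stop between vowels /u/ and /i/, so it spirantizes to the fricative [f]. /t/ is a stop between vowels /o/ and /i/, so it spirantizes to the fricative [s]. /b/ is a stop between vowels /a/ and /e/, so it spirantizes to the fricative [v]. /gujupiotiabewo/ → gujufiosiavewo.
Rule 2 (final vowel raising): /o/ is a mid vowel in word-final position, so it raises to [u]. /gujufiosiavewo/ → gujufiosiavewu.

gujufiosiavewu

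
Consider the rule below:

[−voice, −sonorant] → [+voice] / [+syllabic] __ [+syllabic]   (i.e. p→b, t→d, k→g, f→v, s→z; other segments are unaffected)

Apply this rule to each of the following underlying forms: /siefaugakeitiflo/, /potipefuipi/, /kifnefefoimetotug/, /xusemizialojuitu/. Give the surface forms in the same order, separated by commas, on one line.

sievaugageidiflo, podibevuibi, kifnevevoimedodug, xuzemizialojuidu

/siefaugakeitiflo/: /f/ is a voiceless obstruent between vowels /e/ and /a/, so it voices to [v]. /k/ is a voiceless obstruent between vowels /a/ and /e/, so it voices to [g]. /t/ is a voiceless obstruent between vowels /i/ and /i/, so it voices to [d]. → [sievaugageidiflo].
/potipefuipi/: /t/ is a voiceless obstruent between vowels /o/ and /i/, so it voices to [d]. /p/ is a voiceless obstruent between vowels /i/ and /e/, so it voices to [b]. /f/ is a voiceless obstruent between vowels /e/ and /u/, so it voices to [v]. /p/ is a voiceless obstruent between vowels /i/ and /i/, so it voices to [b]. → [podibevuibi].
/kifnefefoimetotug/: /f/ is a voiceless obstruent between vowels /e/ and /e/, so it voices to [v]. /f/ is a voiceless obstruent between vowels /e/ and /o/, so it voices to [v]. /t/ is a voiceless obstruent between vowels /e/ and /o/, so it voices to [d]. /t/ is a voiceless obstruent between vowels /o/ and /u/, so it voices to [d]. → [kifnevevoimedodug].
/xusemizialojuitu/: /s/ is a voiceless obstruent between vowels /u/ and /e/, so it voices to [z]. /t/ is a voiceless obstruent between vowels /i/ and /u/, so it voices to [d]. → [xuzemizialojuidu].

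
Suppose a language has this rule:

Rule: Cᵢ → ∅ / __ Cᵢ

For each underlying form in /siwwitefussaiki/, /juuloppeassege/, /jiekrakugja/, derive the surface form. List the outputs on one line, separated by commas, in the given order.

siwitefusaiki, juulopeasege, jiekrakugja

/siwwitefussaiki/: /ww/ is a geminate; the first /w/ deletes. /ss/ is a geminate; the first /s/ deletes. → [siwitefusaiki].
/juuloppeassege/: /pp/ is a geminate; the first /p/ deletes. /ss/ is a geminate; the first /s/ deletes. → [juulopeasege].
/jiekrakugja/: the rule's environment is not met; surfaces unchanged as [jiekrakugja].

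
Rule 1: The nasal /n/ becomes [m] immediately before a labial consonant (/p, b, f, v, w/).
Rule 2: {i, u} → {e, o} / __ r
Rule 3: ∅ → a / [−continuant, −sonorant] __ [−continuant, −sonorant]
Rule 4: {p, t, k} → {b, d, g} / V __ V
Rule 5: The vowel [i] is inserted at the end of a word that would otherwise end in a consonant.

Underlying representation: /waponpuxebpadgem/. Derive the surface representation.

wabompuxebabadagemi

Rule 1 (nasal place assimilation): /n/ precedes the labial consonant /p/, so it assimilates in place to [m]. /waponpuxebpadgem/ → wapompuxebpadgem.
Rule 2 (pre-rhotic lowering): no segment meets the environment; /wapompuxebpadgem/ is unchanged.
Rule 3 (stop-cluster a-epenthesis): /b/ and /p/ form a stop–stop cluster, so [a] is inserted between them. /d/ and /g/ form a stop–stop cluster, so [a] is inserted between them. /wapompuxebpadgem/ → wapompuxebapadagem.
Rule 4 (intervocalic voicing): /p/ is a voiceless stop between vowels /a/ and /o/, so it voices to [b]. /p/ is a voiceless stop between vowels /a/ and /a/, so it voices to [b]. /wapompuxebapadagem/ → wabompuxebabadagem.
Rule 5 (final i-epenthesis): the form ends in the consonant /m/, so [i] is inserted word-finally. /wabompuxebabadagem/ → wabompuxebabadagemi.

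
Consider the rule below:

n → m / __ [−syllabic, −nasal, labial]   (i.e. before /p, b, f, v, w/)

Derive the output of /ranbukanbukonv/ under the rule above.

rambukambukomv

/n/ precedes the labial consonant /b/, so it assimilates in place to [m].
/n/ precedes the labial consonant /b/, so it assimilates in place to [m].
/n/ precedes the labial consonant /v/, so it assimilates in place to [m].
Surface form: [rambukambukomv].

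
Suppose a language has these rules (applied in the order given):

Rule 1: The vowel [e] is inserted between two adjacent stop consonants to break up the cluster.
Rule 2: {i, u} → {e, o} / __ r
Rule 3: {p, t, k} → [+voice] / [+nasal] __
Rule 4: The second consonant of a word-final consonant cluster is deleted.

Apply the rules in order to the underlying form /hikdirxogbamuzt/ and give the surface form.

hikederxogebamuz

Rule 1 (stop-cluster e-epenthesis): /k/ and /d/ form a stop–stop cluster, so [e] is inserted between them. /g/ and /b/ form a stop–stop cluster, so [e] is inserted between them. /hikdirxogbamuzt/ → hikedirxogebamuzt.
Rule 2 (pre-rhotic lowering): /i/ is a high vowel immediately before /r/, so it lowers to [e]. /hikedirxogebamuzt/ → hikederxogebamuzt.
Rule 3 (post-nasal voicing): no segment meets the environment; /hikederxogebamuzt/ is unchanged.
Rule 4 (final cluster simplification): /t/ is the second consonant of a word-final cluster /zt/, so it deletes. /hikederxogebamuzt/ → hikederxogebamuz.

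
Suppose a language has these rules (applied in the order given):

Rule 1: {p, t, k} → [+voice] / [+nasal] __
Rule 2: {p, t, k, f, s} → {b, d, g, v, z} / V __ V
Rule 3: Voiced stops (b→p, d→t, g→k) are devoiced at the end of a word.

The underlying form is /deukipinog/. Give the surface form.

Rule 1 (post-nasal voicing): no segment meets the environment; /deukipinog/ is unchanged.
Rule 2 (intervocalic voicing): /k/ is a voiceless obstruent between vowels /u/ and /i/, so it voices to [g]. /p/ is a voiceless obstruent between vowels /i/ and /i/, so it voices to [b]. /deukipinog/ → deugibinog.
Rule 3 (final devoicing): /g/ is a voiced stop in word-final position, so it devoices to [k]. /deugibinog/ → deugibinok.

deugibinok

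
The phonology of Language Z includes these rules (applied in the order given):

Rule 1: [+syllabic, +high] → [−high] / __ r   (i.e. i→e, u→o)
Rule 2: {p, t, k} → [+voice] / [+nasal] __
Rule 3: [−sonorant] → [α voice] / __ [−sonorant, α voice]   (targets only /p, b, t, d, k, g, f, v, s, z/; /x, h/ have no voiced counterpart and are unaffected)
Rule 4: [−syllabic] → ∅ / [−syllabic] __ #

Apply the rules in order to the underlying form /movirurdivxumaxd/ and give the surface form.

moverordifxumax

Rule 1 (pre-rhotic lowering): /i/ is a high vowel immediately before /r/, so it lowers to [e]. /u/ is a high vowel immediately before /r/, so it lowers to [o]. /movirurdivxumaxd/ → moverordivxumaxd.
Rule 2 (post-nasal voicing): no segment meets the environment; /moverordivxumaxd/ is unchanged.
Rule 3 (regressive voicing assimilation): /v/ precedes the voiceless obstruent /x/, so it devoices to [f] by assimilation. /moverordivxumaxd/ → moverordifxumaxd.
Rule 4 (final cluster simplification): /d/ is the second consonant of a word-final cluster /xd/, so it deletes. /moverordifxumaxd/ → moverordifxumax.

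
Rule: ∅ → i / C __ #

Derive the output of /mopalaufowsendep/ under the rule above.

mopalaufowsendepi

the form ends in the consonant /p/, so [i] is inserted word-finally.
Surface form: [mopalaufowsendepi].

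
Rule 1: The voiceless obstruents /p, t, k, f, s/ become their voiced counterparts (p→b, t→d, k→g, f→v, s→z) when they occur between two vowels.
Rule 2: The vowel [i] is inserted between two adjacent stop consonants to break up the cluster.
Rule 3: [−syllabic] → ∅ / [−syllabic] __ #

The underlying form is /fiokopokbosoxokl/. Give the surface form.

Rule 1 (intervocalic voicing): /k/ is a voiceless obstruent between vowels /o/ and /o/, so it voices to [g]. /p/ is a voiceless obstruent between vowels /o/ and /o/, so it voices to [b]. /s/ is a voiceless obstruent between vowels /o/ and /o/, so it voices to [z]. /fiokopokbosoxokl/ → fiogobokbozoxokl.
Rule 2 (stop-cluster i-epenthesis): /k/ and /b/ form a stop–stop cluster, so [i] is inserted between them. /fiogobokbozoxokl/ → fiogobokibozoxokl.
Rule 3 (final cluster simplification): /l/ is the second consonant of a word-final cluster /kl/, so it deletes. /fiogobokibozoxokl/ → fiogobokibozoxok.

fiogobokibozoxok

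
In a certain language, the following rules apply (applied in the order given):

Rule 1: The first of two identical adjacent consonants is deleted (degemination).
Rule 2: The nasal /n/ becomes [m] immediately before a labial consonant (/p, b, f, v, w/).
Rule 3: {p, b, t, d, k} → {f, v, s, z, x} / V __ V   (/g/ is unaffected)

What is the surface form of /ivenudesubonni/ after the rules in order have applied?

Rule 1 (degemination): /nn/ is a geminate; the first /n/ deletes. /ivenudesubonni/ → ivenudesuboni.
Rule 2 (nasal place assimilation): no segment meets the environment; /ivenudesuboni/ is unchanged.
Rule 3 (intervocalic spirantization): /d/ is a stop between vowels /u/ and /e/, so it spirantizes to the fricative [z]. /b/ is a stop between vowels /u/ and /o/, so it spirantizes to the fricative [v]. /ivenudesuboni/ → ivenuzesuvoni.

ivenuzesuvoni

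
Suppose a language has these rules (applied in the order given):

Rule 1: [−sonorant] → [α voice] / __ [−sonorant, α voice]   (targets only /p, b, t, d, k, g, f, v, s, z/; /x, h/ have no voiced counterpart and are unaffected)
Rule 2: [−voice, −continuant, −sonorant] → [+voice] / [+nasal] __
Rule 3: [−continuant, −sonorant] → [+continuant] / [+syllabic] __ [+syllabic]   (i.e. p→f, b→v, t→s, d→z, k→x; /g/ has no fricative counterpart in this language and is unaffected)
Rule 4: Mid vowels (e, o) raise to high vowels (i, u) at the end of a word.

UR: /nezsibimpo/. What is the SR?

Rule 1 (regressive voicing assimilation): /z/ precedes the voiceless obstruent /s/, so it devoices to [s] by assimilation. /nezsibimpo/ → nessibimpo.
Rule 2 (post-nasal voicing): /p/ is a voiceless stop immediately after the nasal /m/, so it voices to [b]. /nessibimpo/ → nessibimbo.
Rule 3 (intervocalic spirantization): /b/ is a stop between vowels /i/ and /i/, so it spirantizes to the fricative [v]. /nessibimbo/ → nessivimbo.
Rule 4 (final vowel raising): /o/ is a mid vowel in word-final position, so it raises to [u]. /nessivimbo/ → nessivimbu.

nessivimbu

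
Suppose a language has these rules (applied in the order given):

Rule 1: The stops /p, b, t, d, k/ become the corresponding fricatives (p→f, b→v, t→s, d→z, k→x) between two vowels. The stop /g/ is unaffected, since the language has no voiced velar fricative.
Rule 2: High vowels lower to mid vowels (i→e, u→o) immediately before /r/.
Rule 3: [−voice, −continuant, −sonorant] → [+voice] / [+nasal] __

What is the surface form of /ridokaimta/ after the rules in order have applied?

rizoxaimda

Rule 1 (intervocalic spirantization): /d/ is a stop between vowels /i/ and /o/, so it spirantizes to the fricative [z]. /k/ is a stop between vowels /o/ and /a/, so it spirantizes to the fricative [x]. /ridokaimta/ → rizoxaimta.
Rule 2 (pre-rhotic lowering): no segment meets the environment; /rizoxaimta/ is unchanged.
Rule 3 (post-nasal voicing): /t/ is a voiceless stop immediately after the nasal /m/, so it voices to [d]. /rizoxaimta/ → rizoxaimda.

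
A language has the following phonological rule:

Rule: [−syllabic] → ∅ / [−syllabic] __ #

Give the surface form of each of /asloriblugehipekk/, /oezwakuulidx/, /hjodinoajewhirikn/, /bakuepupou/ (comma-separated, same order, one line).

asloriblugehipek, oezwakuulid, hjodinoajewhirik, bakuepupou

/asloriblugehipekk/: /k/ is the second consonant of a word-final cluster /kk/, so it deletes. → [asloriblugehipek].
/oezwakuulidx/: /x/ is the second consonant of a word-final cluster /dx/, so it deletes. → [oezwakuulid].
/hjodinoajewhirikn/: /n/ is the second consonant of a word-final cluster /kn/, so it deletes. → [hjodinoajewhirik].
/bakuepupou/: the rule's environment is not met; surfaces unchanged as [bakuepupou].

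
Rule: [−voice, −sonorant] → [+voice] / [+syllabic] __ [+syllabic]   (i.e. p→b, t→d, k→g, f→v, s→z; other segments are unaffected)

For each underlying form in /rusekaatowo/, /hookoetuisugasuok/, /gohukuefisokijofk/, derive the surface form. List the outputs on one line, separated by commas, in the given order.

ruzegaadowo, hoogoeduizugazuok, gohuguevizogijofk

/rusekaatowo/: /s/ is a voiceless obstruent between vowels /u/ and /e/, so it voices to [z]. /k/ is a voiceless obstruent between vowels /e/ and /a/, so it voices to [g]. /t/ is a voiceless obstruent between vowels /a/ and /o/, so it voices to [d]. → [ruzegaadowo].
/hookoetuisugasuok/: /k/ is a voiceless obstruent between vowels /o/ and /o/, so it voices to [g]. /t/ is a voiceless obstruent between vowels /e/ and /u/, so it voices to [d]. /s/ is a voiceless obstruent between vowels /i/ and /u/, so it voices to [z]. /s/ is a voiceless obstruent between vowels /a/ and /u/, so it voices to [z]. → [hoogoeduizugazuok].
/gohukuefisokijofk/: /k/ is a voiceless obstruent between vowels /u/ and /u/, so it voices to [g]. /f/ is a voiceless obstruent between vowels /e/ and /i/, so it voices to [v]. /s/ is a voiceless obstruent between vowels /i/ and /o/, so it voices to [z]. /k/ is a voiceless obstruent between vowels /o/ and /i/, so it voices to [g]. → [gohuguevizogijofk].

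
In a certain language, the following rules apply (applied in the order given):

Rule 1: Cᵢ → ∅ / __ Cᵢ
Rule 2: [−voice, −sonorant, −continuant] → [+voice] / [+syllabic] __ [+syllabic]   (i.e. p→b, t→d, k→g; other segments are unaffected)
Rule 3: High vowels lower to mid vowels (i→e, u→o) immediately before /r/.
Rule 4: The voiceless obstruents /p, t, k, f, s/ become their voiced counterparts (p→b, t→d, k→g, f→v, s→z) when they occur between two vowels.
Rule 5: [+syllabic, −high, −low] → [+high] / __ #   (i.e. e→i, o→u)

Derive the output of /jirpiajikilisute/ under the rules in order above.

Rule 1 (degemination): no segment meets the environment; /jirpiajikilisute/ is unchanged.
Rule 2 (intervocalic voicing): /k/ is a voiceless stop between vowels /i/ and /i/, so it voices to [g]. /t/ is a voiceless stop between vowels /u/ and /e/, so it voices to [d]. /jirpiajikilisute/ → jirpiajigilisude.
Rule 3 (pre-rhotic lowering): /i/ is a high vowel immediately before /r/, so it lowers to [e]. /jirpiajigilisude/ → jerpiajigilisude.
Rule 4 (intervocalic voicing): /s/ is a voiceless obstruent between vowels /i/ and /u/, so it voices to [z]. /jerpiajigilisude/ → jerpiajigilizude.
Rule 5 (final vowel raising): /e/ is a mid vowel in word-final position, so it raises to [i]. /jerpiajigilizude/ → jerpiajigilizudi.

jerpiajigilizudi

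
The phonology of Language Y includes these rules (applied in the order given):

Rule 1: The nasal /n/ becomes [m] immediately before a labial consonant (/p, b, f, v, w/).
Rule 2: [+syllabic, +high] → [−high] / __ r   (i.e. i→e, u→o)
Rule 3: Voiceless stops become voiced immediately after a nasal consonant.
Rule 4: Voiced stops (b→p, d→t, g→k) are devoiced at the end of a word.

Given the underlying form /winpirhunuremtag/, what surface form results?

wimberhunoremdak

Rule 1 (nasal place assimilation): /n/ precedes the labial consonant /p/, so it assimilates in place to [m]. /winpirhunuremtag/ → wimpirhunuremtag.
Rule 2 (pre-rhotic lowering): /i/ is a high vowel immediately before /r/, so it lowers to [e]. /u/ is a high vowel immediately before /r/, so it lowers to [o]. /wimpirhunuremtag/ → wimperhunoremtag.
Rule 3 (post-nasal voicing): /p/ is a voiceless stop immediately after the nasal /m/, so it voices to [b]. /t/ is a voiceless stop immediately after the nasal /m/, so it voices to [d]. /wimperhunoremtag/ → wimberhunoremdag.
Rule 4 (final devoicing): /g/ is a voiced stop in word-final position, so it devoices to [k]. /wimberhunoremdag/ → wimberhunoremdak.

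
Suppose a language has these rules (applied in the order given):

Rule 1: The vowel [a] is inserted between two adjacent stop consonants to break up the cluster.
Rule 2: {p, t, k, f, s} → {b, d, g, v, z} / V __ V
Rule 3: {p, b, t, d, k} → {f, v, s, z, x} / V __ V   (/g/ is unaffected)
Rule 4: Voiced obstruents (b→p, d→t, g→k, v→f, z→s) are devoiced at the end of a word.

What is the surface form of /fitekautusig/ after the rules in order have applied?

Rule 1 (stop-cluster a-epenthesis): no segment meets the environment; /fitekautusig/ is unchanged.
Rule 2 (intervocalic voicing): /t/ is a voiceless obstruent between vowels /i/ and /e/, so it voices to [d]. /k/ is a voiceless obstruent between vowels /e/ and /a/, so it voices to [g]. /t/ is a voiceless obstruent between vowels /u/ and /u/, so it voices to [d]. /s/ is a voiceless obstruent between vowels /u/ and /i/, so it voices to [z]. /fitekautusig/ → fidegauduzig.
Rule 3 (intervocalic spirantization): /d/ is a stop between vowels /i/ and /e/, so it spirantizes to the fricative [z]. /d/ is a stop between vowels /u/ and /u/, so it spirantizes to the fricative [z]. /fidegauduzig/ → fizegauzuzig.
Rule 4 (final devoicing): /g/ is a voiced obstruent in word-final position, so it devoices to [k]. /fizegauzuzig/ → fizegauzuzik.

fizegauzuzik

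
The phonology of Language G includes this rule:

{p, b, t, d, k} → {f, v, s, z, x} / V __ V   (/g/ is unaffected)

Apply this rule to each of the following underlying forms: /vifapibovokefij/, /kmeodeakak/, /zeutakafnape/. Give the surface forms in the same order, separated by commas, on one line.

vifafivovoxefij, kmeozeaxak, zeusaxafnafe

/vifapibovokefij/: /p/ is a stop between vowels /a/ and /i/, so it spirantizes to the fricative [f]. /b/ is a stop between vowels /i/ and /o/, so it spirantizes to the fricative [v]. /k/ is a stop between vowels /o/ and /e/, so it spirantizes to the fricative [x]. → [vifafivovoxefij].
/kmeodeakak/: /d/ is a stop between vowels /o/ and /e/, so it spirantizes to the fricative [z]. /k/ is a stop between vowels /a/ and /a/, so it spirantizes to the fricative [x]. → [kmeozeaxak].
/zeutakafnape/: /t/ is a stop between vowels /u/ and /a/, so it spirantizes to the fricative [s]. /k/ is a stop between vowels /a/ and /a/, so it spirantizes to the fricative [x]. /p/ is a stop between vowels /a/ and /e/, so it spirantizes to the fricative [f]. → [zeusaxafnafe].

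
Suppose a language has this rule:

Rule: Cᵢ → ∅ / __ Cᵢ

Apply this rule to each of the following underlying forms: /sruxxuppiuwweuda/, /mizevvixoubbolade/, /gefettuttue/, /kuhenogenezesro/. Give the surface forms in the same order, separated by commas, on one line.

/sruxxuppiuwweuda/: /xx/ is a geminate; the first /x/ deletes. /pp/ is a geminate; the first /p/ deletes. /ww/ is a geminate; the first /w/ deletes. → [sruxupiuweuda].
/mizevvixoubbolade/: /vv/ is a geminate; the first /v/ deletes. /bb/ is a geminate; the first /b/ deletes. → [mizevixoubolade].
/gefettuttue/: /tt/ is a geminate; the first /t/ deletes. /tt/ is a geminate; the first /t/ deletes. → [gefetutue].
/kuhenogenezesro/: the rule's environment is not met; surfaces unchanged as [kuhenogenezesro].

sruxupiuweuda, mizevixoubolade, gefetutue, kuhenogenezesro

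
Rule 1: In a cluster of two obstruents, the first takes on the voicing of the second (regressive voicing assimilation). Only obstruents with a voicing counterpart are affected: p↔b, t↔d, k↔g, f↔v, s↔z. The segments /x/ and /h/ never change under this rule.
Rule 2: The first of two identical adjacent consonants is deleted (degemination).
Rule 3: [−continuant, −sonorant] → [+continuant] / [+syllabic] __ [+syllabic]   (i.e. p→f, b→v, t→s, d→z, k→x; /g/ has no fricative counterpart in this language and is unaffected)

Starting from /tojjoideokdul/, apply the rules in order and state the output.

Rule 1 (regressive voicing assimilation): /k/ precedes the voiced obstruent /d/, so it voices to [g] by assimilation. /tojjoideokdul/ → tojjoideogdul.
Rule 2 (degemination): /jj/ is a geminate; the first /j/ deletes. /tojjoideogdul/ → tojoideogdul.
Rule 3 (intervocalic spirantization): /d/ is a stop between vowels /i/ and /e/, so it spirantizes to the fricative [z]. /tojoideogdul/ → tojoizeogdul.

tojoizeogdul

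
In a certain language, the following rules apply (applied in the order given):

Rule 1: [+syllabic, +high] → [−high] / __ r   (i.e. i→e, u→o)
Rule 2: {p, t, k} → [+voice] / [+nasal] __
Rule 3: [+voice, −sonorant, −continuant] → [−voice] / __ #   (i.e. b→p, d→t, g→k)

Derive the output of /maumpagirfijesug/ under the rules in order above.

maumbagerfijesuk

Rule 1 (pre-rhotic lowering): /i/ is a high vowel immediately before /r/, so it lowers to [e]. /maumpagirfijesug/ → maumpagerfijesug.
Rule 2 (post-nasal voicing): /p/ is a voiceless stop immediately after the nasal /m/, so it voices to [b]. /maumpagerfijesug/ → maumbagerfijesug.
Rule 3 (final devoicing): /g/ is a voiced stop in word-final position, so it devoices to [k]. /maumbagerfijesug/ → maumbagerfijesuk.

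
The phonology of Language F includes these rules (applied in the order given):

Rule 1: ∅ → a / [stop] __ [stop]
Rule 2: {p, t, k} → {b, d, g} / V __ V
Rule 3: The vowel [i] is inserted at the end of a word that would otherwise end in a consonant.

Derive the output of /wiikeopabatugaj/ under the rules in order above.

wiigeobabadugaji

Rule 1 (stop-cluster a-epenthesis): no segment meets the environment; /wiikeopabatugaj/ is unchanged.
Rule 2 (intervocalic voicing): /k/ is a voiceless stop between vowels /i/ and /e/, so it voices to [g]. /p/ is a voiceless stop between vowels /o/ and /a/, so it voices to [b]. /t/ is a voiceless stop between vowels /a/ and /u/, so it voices to [d]. /wiikeopabatugaj/ → wiigeobabadugaj.
Rule 3 (final i-epenthesis): the form ends in the consonant /j/, so [i] is inserted word-finally. /wiigeobabadugaj/ → wiigeobabadugaji.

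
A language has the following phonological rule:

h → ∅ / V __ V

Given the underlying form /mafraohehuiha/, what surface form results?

/h/ occurs between vowels /o/ and /e/, so it deletes.
/h/ occurs between vowels /e/ and /u/, so it deletes.
/h/ occurs between vowels /i/ and /a/, so it deletes.
Surface form: [mafraoeuia].

mafraoeuia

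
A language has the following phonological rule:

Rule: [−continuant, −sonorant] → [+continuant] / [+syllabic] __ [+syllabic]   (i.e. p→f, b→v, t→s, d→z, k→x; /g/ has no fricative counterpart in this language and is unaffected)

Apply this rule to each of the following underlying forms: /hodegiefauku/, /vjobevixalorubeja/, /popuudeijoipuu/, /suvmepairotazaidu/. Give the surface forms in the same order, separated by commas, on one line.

hozegiefauxu, vjovevixaloruveja, pofuuzeijoifuu, suvmefairosazaizu

/hodegiefauku/: /d/ is a stop between vowels /o/ and /e/, so it spirantizes to the fricative [z]. /k/ is a stop between vowels /u/ and /u/, so it spirantizes to the fricative [x]. → [hozegiefauxu].
/vjobevixalorubeja/: /b/ is a stop between vowels /o/ and /e/, so it spirantizes to the fricative [v]. /b/ is a stop between vowels /u/ and /e/, so it spirantizes to the fricative [v]. → [vjovevixaloruveja].
/popuudeijoipuu/: /p/ is a stop between vowels /o/ and /u/, so it spirantizes to the fricative [f]. /d/ is a stop between vowels /u/ and /e/, so it spirantizes to the fricative [z]. /p/ is a stop between vowels /i/ and /u/, so it spirantizes to the fricative [f]. → [pofuuzeijoifuu].
/suvmepairotazaidu/: /p/ is a stop between vowels /e/ and /a/, so it spirantizes to the fricative [f]. /t/ is a stop between vowels /o/ and /a/, so it spirantizes to the fricative [s]. /d/ is a stop between vowels /i/ and /u/, so it spirantizes to the fricative [z]. → [suvmefairosazaizu].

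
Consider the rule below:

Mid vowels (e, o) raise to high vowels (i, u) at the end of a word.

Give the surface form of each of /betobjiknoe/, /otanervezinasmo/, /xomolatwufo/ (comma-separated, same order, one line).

/betobjiknoe/: /e/ is a mid vowel in word-final position, so it raises to [i]. → [betobjiknoi].
/otanervezinasmo/: /o/ is a mid vowel in word-final position, so it raises to [u]. → [otanervezinasmu].
/xomolatwufo/: /o/ is a mid vowel in word-final position, so it raises to [u]. → [xomolatwufu].

betobjiknoi, otanervezinasmu, xomolatwufu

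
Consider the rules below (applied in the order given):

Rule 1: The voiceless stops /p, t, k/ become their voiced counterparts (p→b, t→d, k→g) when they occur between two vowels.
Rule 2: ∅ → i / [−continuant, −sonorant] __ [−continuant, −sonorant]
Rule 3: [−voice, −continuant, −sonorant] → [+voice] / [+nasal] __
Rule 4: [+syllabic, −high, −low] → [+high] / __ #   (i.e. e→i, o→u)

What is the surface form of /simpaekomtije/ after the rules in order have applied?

Rule 1 (intervocalic voicing): /k/ is a voiceless stop between vowels /e/ and /o/, so it voices to [g]. /simpaekomtije/ → simpaegomtije.
Rule 2 (stop-cluster i-epenthesis): no segment meets the environment; /simpaegomtije/ is unchanged.
Rule 3 (post-nasal voicing): /p/ is a voiceless stop immediately after the nasal /m/, so it voices to [b]. /t/ is a voiceless stop immediately after the nasal /m/, so it voices to [d]. /simpaegomtije/ → simbaegomdije.
Rule 4 (final vowel raising): /e/ is a mid vowel in word-final position, so it raises to [i]. /simbaegomdije/ → simbaegomdiji.

simbaegomdiji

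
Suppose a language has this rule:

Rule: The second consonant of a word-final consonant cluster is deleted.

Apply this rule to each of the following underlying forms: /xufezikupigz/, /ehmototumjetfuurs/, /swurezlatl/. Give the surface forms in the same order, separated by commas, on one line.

/xufezikupigz/: /z/ is the second consonant of a word-final cluster /gz/, so it deletes. → [xufezikupig].
/ehmototumjetfuurs/: /s/ is the second consonant of a word-final cluster /rs/, so it deletes. → [ehmototumjetfuur].
/swurezlatl/: /l/ is the second consonant of a word-final cluster /tl/, so it deletes. → [swurezlat].

xufezikupig, ehmototumjetfuur, swurezlat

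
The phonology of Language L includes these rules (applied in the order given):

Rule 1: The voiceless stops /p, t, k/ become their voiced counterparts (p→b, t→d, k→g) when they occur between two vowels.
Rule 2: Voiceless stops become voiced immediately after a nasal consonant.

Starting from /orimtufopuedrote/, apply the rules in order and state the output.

Rule 1 (intervocalic voicing): /p/ is a voiceless stop between vowels /o/ and /u/, so it voices to [b]. /t/ is a voiceless stop between vowels /o/ and /e/, so it voices to [d]. /orimtufopuedrote/ → orimtufobuedrode.
Rule 2 (post-nasal voicing): /t/ is a voiceless stop immediately after the nasal /m/, so it voices to [d]. /orimtufobuedrode/ → orimdufobuedrode.

orimdufobuedrode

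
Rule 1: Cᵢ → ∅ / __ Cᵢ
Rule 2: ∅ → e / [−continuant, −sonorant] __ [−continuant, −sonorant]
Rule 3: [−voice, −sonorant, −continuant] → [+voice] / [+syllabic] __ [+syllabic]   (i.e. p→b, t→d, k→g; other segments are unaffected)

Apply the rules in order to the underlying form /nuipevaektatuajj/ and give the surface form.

nuibevaegedaduaj

Rule 1 (degemination): /jj/ is a geminate; the first /j/ deletes. /nuipevaektatuajj/ → nuipevaektatuaj.
Rule 2 (stop-cluster e-epenthesis): /k/ and /t/ form a stop–stop cluster, so [e] is inserted between them. /nuipevaektatuaj/ → nuipevaeketatuaj.
Rule 3 (intervocalic voicing): /p/ is a voiceless stop between vowels /i/ and /e/, so it voices to [b]. /k/ is a voiceless stop between vowels /e/ and /e/, so it voices to [g]. /t/ is a voiceless stop between vowels /e/ and /a/, so it voices to [d]. /t/ is a voiceless stop between vowels /a/ and /u/, so it voices to [d]. /nuipevaeketatuaj/ → nuibevaegedaduaj.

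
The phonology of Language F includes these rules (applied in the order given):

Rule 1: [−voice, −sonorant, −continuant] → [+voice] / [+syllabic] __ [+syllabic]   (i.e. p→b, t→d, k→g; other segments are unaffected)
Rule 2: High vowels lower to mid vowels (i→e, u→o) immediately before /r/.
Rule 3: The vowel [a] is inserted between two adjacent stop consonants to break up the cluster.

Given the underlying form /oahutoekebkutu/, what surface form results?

Rule 1 (intervocalic voicing): /t/ is a voiceless stop between vowels /u/ and /o/, so it voices to [d]. /k/ is a voiceless stop between vowels /e/ and /e/, so it voices to [g]. /t/ is a voiceless stop between vowels /u/ and /u/, so it voices to [d]. /oahutoekebkutu/ → oahudoegebkudu.
Rule 2 (pre-rhotic lowering): no segment meets the environment; /oahudoegebkudu/ is unchanged.
Rule 3 (stop-cluster a-epenthesis): /b/ and /k/ form a stop–stop cluster, so [a] is inserted between them. /oahudoegebkudu/ → oahudoegebakudu.

oahudoegebakudu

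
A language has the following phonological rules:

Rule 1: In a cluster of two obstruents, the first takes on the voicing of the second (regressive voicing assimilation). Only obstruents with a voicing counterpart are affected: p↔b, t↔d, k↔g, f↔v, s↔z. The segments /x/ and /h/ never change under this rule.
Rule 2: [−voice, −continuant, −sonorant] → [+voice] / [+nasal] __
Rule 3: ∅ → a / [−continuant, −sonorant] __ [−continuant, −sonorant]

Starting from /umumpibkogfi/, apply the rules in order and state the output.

Rule 1 (regressive voicing assimilation): /b/ precedes the voiceless obstruent /k/, so it devoices to [p] by assimilation. /g/ precedes the voiceless obstruent /f/, so it devoices to [k] by assimilation. /umumpibkogfi/ → umumpipkokfi.
Rule 2 (post-nasal voicing): /p/ is a voiceless stop immediately after the nasal /m/, so it voices to [b]. /umumpipkokfi/ → umumbipkokfi.
Rule 3 (stop-cluster a-epenthesis): /p/ and /k/ form a stop–stop cluster, so [a] is inserted between them. /umumbipkokfi/ → umumbipakokfi.

umumbipakokfi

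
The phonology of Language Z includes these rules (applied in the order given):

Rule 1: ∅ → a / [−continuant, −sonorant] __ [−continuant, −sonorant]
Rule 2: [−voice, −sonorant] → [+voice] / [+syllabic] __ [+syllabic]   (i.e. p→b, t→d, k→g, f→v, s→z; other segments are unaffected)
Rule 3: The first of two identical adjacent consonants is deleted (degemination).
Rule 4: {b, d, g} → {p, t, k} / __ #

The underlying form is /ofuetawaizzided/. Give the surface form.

Rule 1 (stop-cluster a-epenthesis): no segment meets the environment; /ofuetawaizzided/ is unchanged.
Rule 2 (intervocalic voicing): /f/ is a voiceless obstruent between vowels /o/ and /u/, so it voices to [v]. /t/ is a voiceless obstruent between vowels /e/ and /a/, so it voices to [d]. /ofuetawaizzided/ → ovuedawaizzided.
Rule 3 (degemination): /zz/ is a geminate; the first /z/ deletes. /ovuedawaizzided/ → ovuedawaizided.
Rule 4 (final devoicing): /d/ is a voiced stop in word-final position, so it devoices to [t]. /ovuedawaizided/ → ovuedawaizidet.

ovuedawaizidet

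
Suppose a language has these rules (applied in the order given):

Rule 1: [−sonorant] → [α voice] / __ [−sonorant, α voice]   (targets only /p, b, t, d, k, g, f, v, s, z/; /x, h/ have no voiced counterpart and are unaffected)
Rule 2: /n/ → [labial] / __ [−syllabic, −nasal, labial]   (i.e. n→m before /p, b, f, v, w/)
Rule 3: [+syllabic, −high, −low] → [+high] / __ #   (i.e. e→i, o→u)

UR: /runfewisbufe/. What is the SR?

rumfewizbufi

Rule 1 (regressive voicing assimilation): /s/ precedes the voiced obstruent /b/, so it voices to [z] by assimilation. /runfewisbufe/ → runfewizbufe.
Rule 2 (nasal place assimilation): /n/ precedes the labial consonant /f/, so it assimilates in place to [m]. /runfewizbufe/ → rumfewizbufe.
Rule 3 (final vowel raising): /e/ is a mid vowel in word-final position, so it raises to [i]. /rumfewizbufe/ → rumfewizbufi.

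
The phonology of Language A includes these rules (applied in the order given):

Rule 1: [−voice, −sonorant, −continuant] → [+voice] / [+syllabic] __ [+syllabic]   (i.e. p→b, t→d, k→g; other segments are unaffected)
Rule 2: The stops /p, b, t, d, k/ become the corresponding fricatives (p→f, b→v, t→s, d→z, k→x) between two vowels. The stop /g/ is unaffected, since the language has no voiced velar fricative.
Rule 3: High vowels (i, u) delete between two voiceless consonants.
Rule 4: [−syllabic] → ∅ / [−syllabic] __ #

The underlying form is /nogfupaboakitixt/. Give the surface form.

nogfuvavoagizix

Rule 1 (intervocalic voicing): /p/ is a voiceless stop between vowels /u/ and /a/, so it voices to [b]. /k/ is a voiceless stop between vowels /a/ and /i/, so it voices to [g]. /t/ is a voiceless stop between vowels /i/ and /i/, so it voices to [d]. /nogfupaboakitixt/ → nogfubaboagidixt.
Rule 2 (intervocalic spirantization): /b/ is a stop between vowels /u/ and /a/, so it spirantizes to the fricative [v]. /b/ is a stop between vowels /a/ and /o/, so it spirantizes to the fricative [v]. /d/ is a stop between vowels /i/ and /i/, so it spirantizes to the fricative [z]. /nogfubaboagidixt/ → nogfuvavoagizixt.
Rule 3 (high vowel syncope): no segment meets the environment; /nogfuvavoagizixt/ is unchanged.
Rule 4 (final cluster simplification): /t/ is the second consonant of a word-final cluster /xt/, so it deletes. /nogfuvavoagizixt/ → nogfuvavoagizix.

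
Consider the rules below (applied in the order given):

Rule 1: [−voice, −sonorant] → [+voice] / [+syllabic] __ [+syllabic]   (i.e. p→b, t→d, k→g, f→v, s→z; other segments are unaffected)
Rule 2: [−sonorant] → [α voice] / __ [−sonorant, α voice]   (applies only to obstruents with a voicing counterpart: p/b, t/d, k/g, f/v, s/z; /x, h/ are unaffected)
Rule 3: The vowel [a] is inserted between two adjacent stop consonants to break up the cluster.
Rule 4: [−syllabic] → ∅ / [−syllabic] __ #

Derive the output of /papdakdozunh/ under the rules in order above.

Rule 1 (intervocalic voicing): no segment meets the environment; /papdakdozunh/ is unchanged.
Rule 2 (regressive voicing assimilation): /p/ precedes the voiced obstruent /d/, so it voices to [b] by assimilation. /k/ precedes the voiced obstruent /d/, so it voices to [g] by assimilation. /papdakdozunh/ → pabdagdozunh.
Rule 3 (stop-cluster a-epenthesis): /b/ and /d/ form a stop–stop cluster, so [a] is inserted between them. /g/ and /d/ form a stop–stop cluster, so [a] is inserted between them. /pabdagdozunh/ → pabadagadozunh.
Rule 4 (final cluster simplification): /h/ is the second consonant of a word-final cluster /nh/, so it deletes. /pabadagadozunh/ → pabadagadozun.

pabadagadozun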